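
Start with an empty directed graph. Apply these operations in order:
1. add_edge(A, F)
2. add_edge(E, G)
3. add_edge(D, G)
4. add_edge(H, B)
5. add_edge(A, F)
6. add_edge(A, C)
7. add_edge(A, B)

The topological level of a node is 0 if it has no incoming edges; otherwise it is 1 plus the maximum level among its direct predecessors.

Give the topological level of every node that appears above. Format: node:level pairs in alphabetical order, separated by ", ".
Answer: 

Answer: A:0, B:1, C:1, D:0, E:0, F:1, G:1, H:0

Derivation:
Op 1: add_edge(A, F). Edges now: 1
Op 2: add_edge(E, G). Edges now: 2
Op 3: add_edge(D, G). Edges now: 3
Op 4: add_edge(H, B). Edges now: 4
Op 5: add_edge(A, F) (duplicate, no change). Edges now: 4
Op 6: add_edge(A, C). Edges now: 5
Op 7: add_edge(A, B). Edges now: 6
Compute levels (Kahn BFS):
  sources (in-degree 0): A, D, E, H
  process A: level=0
    A->B: in-degree(B)=1, level(B)>=1
    A->C: in-degree(C)=0, level(C)=1, enqueue
    A->F: in-degree(F)=0, level(F)=1, enqueue
  process D: level=0
    D->G: in-degree(G)=1, level(G)>=1
  process E: level=0
    E->G: in-degree(G)=0, level(G)=1, enqueue
  process H: level=0
    H->B: in-degree(B)=0, level(B)=1, enqueue
  process C: level=1
  process F: level=1
  process G: level=1
  process B: level=1
All levels: A:0, B:1, C:1, D:0, E:0, F:1, G:1, H:0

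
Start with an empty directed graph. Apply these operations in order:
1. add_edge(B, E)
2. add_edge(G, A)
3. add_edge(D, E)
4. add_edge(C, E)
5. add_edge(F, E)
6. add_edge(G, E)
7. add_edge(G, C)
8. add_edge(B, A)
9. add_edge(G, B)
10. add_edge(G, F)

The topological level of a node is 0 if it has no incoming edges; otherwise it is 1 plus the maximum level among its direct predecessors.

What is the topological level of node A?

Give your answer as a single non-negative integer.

Answer: 2

Derivation:
Op 1: add_edge(B, E). Edges now: 1
Op 2: add_edge(G, A). Edges now: 2
Op 3: add_edge(D, E). Edges now: 3
Op 4: add_edge(C, E). Edges now: 4
Op 5: add_edge(F, E). Edges now: 5
Op 6: add_edge(G, E). Edges now: 6
Op 7: add_edge(G, C). Edges now: 7
Op 8: add_edge(B, A). Edges now: 8
Op 9: add_edge(G, B). Edges now: 9
Op 10: add_edge(G, F). Edges now: 10
Compute levels (Kahn BFS):
  sources (in-degree 0): D, G
  process D: level=0
    D->E: in-degree(E)=4, level(E)>=1
  process G: level=0
    G->A: in-degree(A)=1, level(A)>=1
    G->B: in-degree(B)=0, level(B)=1, enqueue
    G->C: in-degree(C)=0, level(C)=1, enqueue
    G->E: in-degree(E)=3, level(E)>=1
    G->F: in-degree(F)=0, level(F)=1, enqueue
  process B: level=1
    B->A: in-degree(A)=0, level(A)=2, enqueue
    B->E: in-degree(E)=2, level(E)>=2
  process C: level=1
    C->E: in-degree(E)=1, level(E)>=2
  process F: level=1
    F->E: in-degree(E)=0, level(E)=2, enqueue
  process A: level=2
  process E: level=2
All levels: A:2, B:1, C:1, D:0, E:2, F:1, G:0
level(A) = 2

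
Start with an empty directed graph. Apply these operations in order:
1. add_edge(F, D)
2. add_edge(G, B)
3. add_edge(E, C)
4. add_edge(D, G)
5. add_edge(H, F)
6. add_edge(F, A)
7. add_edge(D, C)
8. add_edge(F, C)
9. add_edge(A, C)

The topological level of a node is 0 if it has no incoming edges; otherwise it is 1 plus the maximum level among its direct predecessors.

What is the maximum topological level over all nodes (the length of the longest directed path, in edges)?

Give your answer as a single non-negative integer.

Op 1: add_edge(F, D). Edges now: 1
Op 2: add_edge(G, B). Edges now: 2
Op 3: add_edge(E, C). Edges now: 3
Op 4: add_edge(D, G). Edges now: 4
Op 5: add_edge(H, F). Edges now: 5
Op 6: add_edge(F, A). Edges now: 6
Op 7: add_edge(D, C). Edges now: 7
Op 8: add_edge(F, C). Edges now: 8
Op 9: add_edge(A, C). Edges now: 9
Compute levels (Kahn BFS):
  sources (in-degree 0): E, H
  process E: level=0
    E->C: in-degree(C)=3, level(C)>=1
  process H: level=0
    H->F: in-degree(F)=0, level(F)=1, enqueue
  process F: level=1
    F->A: in-degree(A)=0, level(A)=2, enqueue
    F->C: in-degree(C)=2, level(C)>=2
    F->D: in-degree(D)=0, level(D)=2, enqueue
  process A: level=2
    A->C: in-degree(C)=1, level(C)>=3
  process D: level=2
    D->C: in-degree(C)=0, level(C)=3, enqueue
    D->G: in-degree(G)=0, level(G)=3, enqueue
  process C: level=3
  process G: level=3
    G->B: in-degree(B)=0, level(B)=4, enqueue
  process B: level=4
All levels: A:2, B:4, C:3, D:2, E:0, F:1, G:3, H:0
max level = 4

Answer: 4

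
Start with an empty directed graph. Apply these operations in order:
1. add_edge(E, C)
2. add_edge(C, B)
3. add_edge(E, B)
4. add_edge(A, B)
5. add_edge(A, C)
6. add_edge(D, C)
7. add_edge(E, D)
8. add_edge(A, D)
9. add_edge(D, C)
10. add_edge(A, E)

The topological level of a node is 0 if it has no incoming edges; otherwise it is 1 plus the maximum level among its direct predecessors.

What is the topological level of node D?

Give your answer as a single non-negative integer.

Answer: 2

Derivation:
Op 1: add_edge(E, C). Edges now: 1
Op 2: add_edge(C, B). Edges now: 2
Op 3: add_edge(E, B). Edges now: 3
Op 4: add_edge(A, B). Edges now: 4
Op 5: add_edge(A, C). Edges now: 5
Op 6: add_edge(D, C). Edges now: 6
Op 7: add_edge(E, D). Edges now: 7
Op 8: add_edge(A, D). Edges now: 8
Op 9: add_edge(D, C) (duplicate, no change). Edges now: 8
Op 10: add_edge(A, E). Edges now: 9
Compute levels (Kahn BFS):
  sources (in-degree 0): A
  process A: level=0
    A->B: in-degree(B)=2, level(B)>=1
    A->C: in-degree(C)=2, level(C)>=1
    A->D: in-degree(D)=1, level(D)>=1
    A->E: in-degree(E)=0, level(E)=1, enqueue
  process E: level=1
    E->B: in-degree(B)=1, level(B)>=2
    E->C: in-degree(C)=1, level(C)>=2
    E->D: in-degree(D)=0, level(D)=2, enqueue
  process D: level=2
    D->C: in-degree(C)=0, level(C)=3, enqueue
  process C: level=3
    C->B: in-degree(B)=0, level(B)=4, enqueue
  process B: level=4
All levels: A:0, B:4, C:3, D:2, E:1
level(D) = 2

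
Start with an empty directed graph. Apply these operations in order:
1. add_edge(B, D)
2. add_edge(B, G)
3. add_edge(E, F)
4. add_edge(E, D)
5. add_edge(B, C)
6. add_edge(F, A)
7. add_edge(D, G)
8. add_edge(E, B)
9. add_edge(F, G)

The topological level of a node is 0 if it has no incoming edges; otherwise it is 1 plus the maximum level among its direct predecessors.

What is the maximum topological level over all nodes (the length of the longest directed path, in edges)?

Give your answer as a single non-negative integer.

Answer: 3

Derivation:
Op 1: add_edge(B, D). Edges now: 1
Op 2: add_edge(B, G). Edges now: 2
Op 3: add_edge(E, F). Edges now: 3
Op 4: add_edge(E, D). Edges now: 4
Op 5: add_edge(B, C). Edges now: 5
Op 6: add_edge(F, A). Edges now: 6
Op 7: add_edge(D, G). Edges now: 7
Op 8: add_edge(E, B). Edges now: 8
Op 9: add_edge(F, G). Edges now: 9
Compute levels (Kahn BFS):
  sources (in-degree 0): E
  process E: level=0
    E->B: in-degree(B)=0, level(B)=1, enqueue
    E->D: in-degree(D)=1, level(D)>=1
    E->F: in-degree(F)=0, level(F)=1, enqueue
  process B: level=1
    B->C: in-degree(C)=0, level(C)=2, enqueue
    B->D: in-degree(D)=0, level(D)=2, enqueue
    B->G: in-degree(G)=2, level(G)>=2
  process F: level=1
    F->A: in-degree(A)=0, level(A)=2, enqueue
    F->G: in-degree(G)=1, level(G)>=2
  process C: level=2
  process D: level=2
    D->G: in-degree(G)=0, level(G)=3, enqueue
  process A: level=2
  process G: level=3
All levels: A:2, B:1, C:2, D:2, E:0, F:1, G:3
max level = 3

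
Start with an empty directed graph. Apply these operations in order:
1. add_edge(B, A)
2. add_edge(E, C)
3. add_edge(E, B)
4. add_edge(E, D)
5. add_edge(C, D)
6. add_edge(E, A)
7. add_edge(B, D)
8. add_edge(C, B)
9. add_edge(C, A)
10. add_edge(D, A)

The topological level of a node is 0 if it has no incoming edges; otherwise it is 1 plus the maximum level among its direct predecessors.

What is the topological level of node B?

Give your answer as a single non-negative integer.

Op 1: add_edge(B, A). Edges now: 1
Op 2: add_edge(E, C). Edges now: 2
Op 3: add_edge(E, B). Edges now: 3
Op 4: add_edge(E, D). Edges now: 4
Op 5: add_edge(C, D). Edges now: 5
Op 6: add_edge(E, A). Edges now: 6
Op 7: add_edge(B, D). Edges now: 7
Op 8: add_edge(C, B). Edges now: 8
Op 9: add_edge(C, A). Edges now: 9
Op 10: add_edge(D, A). Edges now: 10
Compute levels (Kahn BFS):
  sources (in-degree 0): E
  process E: level=0
    E->A: in-degree(A)=3, level(A)>=1
    E->B: in-degree(B)=1, level(B)>=1
    E->C: in-degree(C)=0, level(C)=1, enqueue
    E->D: in-degree(D)=2, level(D)>=1
  process C: level=1
    C->A: in-degree(A)=2, level(A)>=2
    C->B: in-degree(B)=0, level(B)=2, enqueue
    C->D: in-degree(D)=1, level(D)>=2
  process B: level=2
    B->A: in-degree(A)=1, level(A)>=3
    B->D: in-degree(D)=0, level(D)=3, enqueue
  process D: level=3
    D->A: in-degree(A)=0, level(A)=4, enqueue
  process A: level=4
All levels: A:4, B:2, C:1, D:3, E:0
level(B) = 2

Answer: 2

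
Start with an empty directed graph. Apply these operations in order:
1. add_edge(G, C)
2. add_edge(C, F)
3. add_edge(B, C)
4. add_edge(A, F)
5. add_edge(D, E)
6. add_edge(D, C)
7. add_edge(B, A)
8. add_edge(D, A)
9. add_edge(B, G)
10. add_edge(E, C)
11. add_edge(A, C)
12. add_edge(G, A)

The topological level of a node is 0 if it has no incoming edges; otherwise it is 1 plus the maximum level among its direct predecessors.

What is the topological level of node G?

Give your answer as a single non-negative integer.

Answer: 1

Derivation:
Op 1: add_edge(G, C). Edges now: 1
Op 2: add_edge(C, F). Edges now: 2
Op 3: add_edge(B, C). Edges now: 3
Op 4: add_edge(A, F). Edges now: 4
Op 5: add_edge(D, E). Edges now: 5
Op 6: add_edge(D, C). Edges now: 6
Op 7: add_edge(B, A). Edges now: 7
Op 8: add_edge(D, A). Edges now: 8
Op 9: add_edge(B, G). Edges now: 9
Op 10: add_edge(E, C). Edges now: 10
Op 11: add_edge(A, C). Edges now: 11
Op 12: add_edge(G, A). Edges now: 12
Compute levels (Kahn BFS):
  sources (in-degree 0): B, D
  process B: level=0
    B->A: in-degree(A)=2, level(A)>=1
    B->C: in-degree(C)=4, level(C)>=1
    B->G: in-degree(G)=0, level(G)=1, enqueue
  process D: level=0
    D->A: in-degree(A)=1, level(A)>=1
    D->C: in-degree(C)=3, level(C)>=1
    D->E: in-degree(E)=0, level(E)=1, enqueue
  process G: level=1
    G->A: in-degree(A)=0, level(A)=2, enqueue
    G->C: in-degree(C)=2, level(C)>=2
  process E: level=1
    E->C: in-degree(C)=1, level(C)>=2
  process A: level=2
    A->C: in-degree(C)=0, level(C)=3, enqueue
    A->F: in-degree(F)=1, level(F)>=3
  process C: level=3
    C->F: in-degree(F)=0, level(F)=4, enqueue
  process F: level=4
All levels: A:2, B:0, C:3, D:0, E:1, F:4, G:1
level(G) = 1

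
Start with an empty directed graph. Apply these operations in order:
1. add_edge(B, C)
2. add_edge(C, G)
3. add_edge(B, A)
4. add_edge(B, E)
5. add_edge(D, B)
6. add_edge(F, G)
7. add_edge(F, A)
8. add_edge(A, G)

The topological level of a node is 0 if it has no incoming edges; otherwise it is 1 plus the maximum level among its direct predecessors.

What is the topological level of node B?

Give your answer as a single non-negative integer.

Answer: 1

Derivation:
Op 1: add_edge(B, C). Edges now: 1
Op 2: add_edge(C, G). Edges now: 2
Op 3: add_edge(B, A). Edges now: 3
Op 4: add_edge(B, E). Edges now: 4
Op 5: add_edge(D, B). Edges now: 5
Op 6: add_edge(F, G). Edges now: 6
Op 7: add_edge(F, A). Edges now: 7
Op 8: add_edge(A, G). Edges now: 8
Compute levels (Kahn BFS):
  sources (in-degree 0): D, F
  process D: level=0
    D->B: in-degree(B)=0, level(B)=1, enqueue
  process F: level=0
    F->A: in-degree(A)=1, level(A)>=1
    F->G: in-degree(G)=2, level(G)>=1
  process B: level=1
    B->A: in-degree(A)=0, level(A)=2, enqueue
    B->C: in-degree(C)=0, level(C)=2, enqueue
    B->E: in-degree(E)=0, level(E)=2, enqueue
  process A: level=2
    A->G: in-degree(G)=1, level(G)>=3
  process C: level=2
    C->G: in-degree(G)=0, level(G)=3, enqueue
  process E: level=2
  process G: level=3
All levels: A:2, B:1, C:2, D:0, E:2, F:0, G:3
level(B) = 1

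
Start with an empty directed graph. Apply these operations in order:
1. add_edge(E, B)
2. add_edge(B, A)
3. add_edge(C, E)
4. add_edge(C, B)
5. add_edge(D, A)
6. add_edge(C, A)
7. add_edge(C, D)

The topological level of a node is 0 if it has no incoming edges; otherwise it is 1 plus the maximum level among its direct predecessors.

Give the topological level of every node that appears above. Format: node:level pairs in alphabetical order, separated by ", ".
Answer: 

Op 1: add_edge(E, B). Edges now: 1
Op 2: add_edge(B, A). Edges now: 2
Op 3: add_edge(C, E). Edges now: 3
Op 4: add_edge(C, B). Edges now: 4
Op 5: add_edge(D, A). Edges now: 5
Op 6: add_edge(C, A). Edges now: 6
Op 7: add_edge(C, D). Edges now: 7
Compute levels (Kahn BFS):
  sources (in-degree 0): C
  process C: level=0
    C->A: in-degree(A)=2, level(A)>=1
    C->B: in-degree(B)=1, level(B)>=1
    C->D: in-degree(D)=0, level(D)=1, enqueue
    C->E: in-degree(E)=0, level(E)=1, enqueue
  process D: level=1
    D->A: in-degree(A)=1, level(A)>=2
  process E: level=1
    E->B: in-degree(B)=0, level(B)=2, enqueue
  process B: level=2
    B->A: in-degree(A)=0, level(A)=3, enqueue
  process A: level=3
All levels: A:3, B:2, C:0, D:1, E:1

Answer: A:3, B:2, C:0, D:1, E:1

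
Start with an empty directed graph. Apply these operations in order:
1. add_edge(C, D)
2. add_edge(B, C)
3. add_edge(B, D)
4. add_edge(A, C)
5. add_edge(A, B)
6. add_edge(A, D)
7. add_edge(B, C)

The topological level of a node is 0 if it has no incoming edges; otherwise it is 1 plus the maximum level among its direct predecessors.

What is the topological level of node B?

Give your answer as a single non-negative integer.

Op 1: add_edge(C, D). Edges now: 1
Op 2: add_edge(B, C). Edges now: 2
Op 3: add_edge(B, D). Edges now: 3
Op 4: add_edge(A, C). Edges now: 4
Op 5: add_edge(A, B). Edges now: 5
Op 6: add_edge(A, D). Edges now: 6
Op 7: add_edge(B, C) (duplicate, no change). Edges now: 6
Compute levels (Kahn BFS):
  sources (in-degree 0): A
  process A: level=0
    A->B: in-degree(B)=0, level(B)=1, enqueue
    A->C: in-degree(C)=1, level(C)>=1
    A->D: in-degree(D)=2, level(D)>=1
  process B: level=1
    B->C: in-degree(C)=0, level(C)=2, enqueue
    B->D: in-degree(D)=1, level(D)>=2
  process C: level=2
    C->D: in-degree(D)=0, level(D)=3, enqueue
  process D: level=3
All levels: A:0, B:1, C:2, D:3
level(B) = 1

Answer: 1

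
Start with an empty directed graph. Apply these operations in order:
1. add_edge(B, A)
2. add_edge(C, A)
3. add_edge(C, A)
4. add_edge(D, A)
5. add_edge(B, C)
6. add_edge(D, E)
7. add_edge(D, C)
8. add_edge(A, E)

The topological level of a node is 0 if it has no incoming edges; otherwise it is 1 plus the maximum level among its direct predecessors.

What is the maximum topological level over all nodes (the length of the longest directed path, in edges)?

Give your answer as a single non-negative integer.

Answer: 3

Derivation:
Op 1: add_edge(B, A). Edges now: 1
Op 2: add_edge(C, A). Edges now: 2
Op 3: add_edge(C, A) (duplicate, no change). Edges now: 2
Op 4: add_edge(D, A). Edges now: 3
Op 5: add_edge(B, C). Edges now: 4
Op 6: add_edge(D, E). Edges now: 5
Op 7: add_edge(D, C). Edges now: 6
Op 8: add_edge(A, E). Edges now: 7
Compute levels (Kahn BFS):
  sources (in-degree 0): B, D
  process B: level=0
    B->A: in-degree(A)=2, level(A)>=1
    B->C: in-degree(C)=1, level(C)>=1
  process D: level=0
    D->A: in-degree(A)=1, level(A)>=1
    D->C: in-degree(C)=0, level(C)=1, enqueue
    D->E: in-degree(E)=1, level(E)>=1
  process C: level=1
    C->A: in-degree(A)=0, level(A)=2, enqueue
  process A: level=2
    A->E: in-degree(E)=0, level(E)=3, enqueue
  process E: level=3
All levels: A:2, B:0, C:1, D:0, E:3
max level = 3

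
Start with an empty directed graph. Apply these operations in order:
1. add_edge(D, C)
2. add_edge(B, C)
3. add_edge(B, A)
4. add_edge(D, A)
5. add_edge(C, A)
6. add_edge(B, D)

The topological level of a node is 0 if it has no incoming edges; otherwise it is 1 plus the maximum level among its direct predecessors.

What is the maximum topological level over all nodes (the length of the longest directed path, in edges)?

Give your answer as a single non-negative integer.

Op 1: add_edge(D, C). Edges now: 1
Op 2: add_edge(B, C). Edges now: 2
Op 3: add_edge(B, A). Edges now: 3
Op 4: add_edge(D, A). Edges now: 4
Op 5: add_edge(C, A). Edges now: 5
Op 6: add_edge(B, D). Edges now: 6
Compute levels (Kahn BFS):
  sources (in-degree 0): B
  process B: level=0
    B->A: in-degree(A)=2, level(A)>=1
    B->C: in-degree(C)=1, level(C)>=1
    B->D: in-degree(D)=0, level(D)=1, enqueue
  process D: level=1
    D->A: in-degree(A)=1, level(A)>=2
    D->C: in-degree(C)=0, level(C)=2, enqueue
  process C: level=2
    C->A: in-degree(A)=0, level(A)=3, enqueue
  process A: level=3
All levels: A:3, B:0, C:2, D:1
max level = 3

Answer: 3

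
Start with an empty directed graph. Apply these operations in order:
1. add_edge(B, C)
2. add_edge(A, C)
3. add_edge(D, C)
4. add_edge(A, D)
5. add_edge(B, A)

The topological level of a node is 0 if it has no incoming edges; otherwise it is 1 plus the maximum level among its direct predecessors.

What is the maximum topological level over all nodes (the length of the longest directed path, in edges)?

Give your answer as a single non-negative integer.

Answer: 3

Derivation:
Op 1: add_edge(B, C). Edges now: 1
Op 2: add_edge(A, C). Edges now: 2
Op 3: add_edge(D, C). Edges now: 3
Op 4: add_edge(A, D). Edges now: 4
Op 5: add_edge(B, A). Edges now: 5
Compute levels (Kahn BFS):
  sources (in-degree 0): B
  process B: level=0
    B->A: in-degree(A)=0, level(A)=1, enqueue
    B->C: in-degree(C)=2, level(C)>=1
  process A: level=1
    A->C: in-degree(C)=1, level(C)>=2
    A->D: in-degree(D)=0, level(D)=2, enqueue
  process D: level=2
    D->C: in-degree(C)=0, level(C)=3, enqueue
  process C: level=3
All levels: A:1, B:0, C:3, D:2
max level = 3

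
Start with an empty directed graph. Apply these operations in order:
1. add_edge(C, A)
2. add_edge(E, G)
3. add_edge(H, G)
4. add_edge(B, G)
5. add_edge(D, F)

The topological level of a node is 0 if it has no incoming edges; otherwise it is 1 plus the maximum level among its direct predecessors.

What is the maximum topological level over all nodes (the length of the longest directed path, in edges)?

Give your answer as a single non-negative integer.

Answer: 1

Derivation:
Op 1: add_edge(C, A). Edges now: 1
Op 2: add_edge(E, G). Edges now: 2
Op 3: add_edge(H, G). Edges now: 3
Op 4: add_edge(B, G). Edges now: 4
Op 5: add_edge(D, F). Edges now: 5
Compute levels (Kahn BFS):
  sources (in-degree 0): B, C, D, E, H
  process B: level=0
    B->G: in-degree(G)=2, level(G)>=1
  process C: level=0
    C->A: in-degree(A)=0, level(A)=1, enqueue
  process D: level=0
    D->F: in-degree(F)=0, level(F)=1, enqueue
  process E: level=0
    E->G: in-degree(G)=1, level(G)>=1
  process H: level=0
    H->G: in-degree(G)=0, level(G)=1, enqueue
  process A: level=1
  process F: level=1
  process G: level=1
All levels: A:1, B:0, C:0, D:0, E:0, F:1, G:1, H:0
max level = 1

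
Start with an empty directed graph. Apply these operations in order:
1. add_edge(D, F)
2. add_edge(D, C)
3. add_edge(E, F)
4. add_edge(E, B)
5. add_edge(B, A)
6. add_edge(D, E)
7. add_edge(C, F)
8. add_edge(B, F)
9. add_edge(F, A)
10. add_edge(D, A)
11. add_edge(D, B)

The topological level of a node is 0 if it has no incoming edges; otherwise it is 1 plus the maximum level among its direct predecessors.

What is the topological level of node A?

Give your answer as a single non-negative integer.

Answer: 4

Derivation:
Op 1: add_edge(D, F). Edges now: 1
Op 2: add_edge(D, C). Edges now: 2
Op 3: add_edge(E, F). Edges now: 3
Op 4: add_edge(E, B). Edges now: 4
Op 5: add_edge(B, A). Edges now: 5
Op 6: add_edge(D, E). Edges now: 6
Op 7: add_edge(C, F). Edges now: 7
Op 8: add_edge(B, F). Edges now: 8
Op 9: add_edge(F, A). Edges now: 9
Op 10: add_edge(D, A). Edges now: 10
Op 11: add_edge(D, B). Edges now: 11
Compute levels (Kahn BFS):
  sources (in-degree 0): D
  process D: level=0
    D->A: in-degree(A)=2, level(A)>=1
    D->B: in-degree(B)=1, level(B)>=1
    D->C: in-degree(C)=0, level(C)=1, enqueue
    D->E: in-degree(E)=0, level(E)=1, enqueue
    D->F: in-degree(F)=3, level(F)>=1
  process C: level=1
    C->F: in-degree(F)=2, level(F)>=2
  process E: level=1
    E->B: in-degree(B)=0, level(B)=2, enqueue
    E->F: in-degree(F)=1, level(F)>=2
  process B: level=2
    B->A: in-degree(A)=1, level(A)>=3
    B->F: in-degree(F)=0, level(F)=3, enqueue
  process F: level=3
    F->A: in-degree(A)=0, level(A)=4, enqueue
  process A: level=4
All levels: A:4, B:2, C:1, D:0, E:1, F:3
level(A) = 4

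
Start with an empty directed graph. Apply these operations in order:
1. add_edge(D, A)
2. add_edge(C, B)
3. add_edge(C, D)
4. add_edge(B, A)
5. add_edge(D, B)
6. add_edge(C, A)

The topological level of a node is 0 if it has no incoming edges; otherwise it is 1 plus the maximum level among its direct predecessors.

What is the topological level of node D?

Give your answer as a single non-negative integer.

Answer: 1

Derivation:
Op 1: add_edge(D, A). Edges now: 1
Op 2: add_edge(C, B). Edges now: 2
Op 3: add_edge(C, D). Edges now: 3
Op 4: add_edge(B, A). Edges now: 4
Op 5: add_edge(D, B). Edges now: 5
Op 6: add_edge(C, A). Edges now: 6
Compute levels (Kahn BFS):
  sources (in-degree 0): C
  process C: level=0
    C->A: in-degree(A)=2, level(A)>=1
    C->B: in-degree(B)=1, level(B)>=1
    C->D: in-degree(D)=0, level(D)=1, enqueue
  process D: level=1
    D->A: in-degree(A)=1, level(A)>=2
    D->B: in-degree(B)=0, level(B)=2, enqueue
  process B: level=2
    B->A: in-degree(A)=0, level(A)=3, enqueue
  process A: level=3
All levels: A:3, B:2, C:0, D:1
level(D) = 1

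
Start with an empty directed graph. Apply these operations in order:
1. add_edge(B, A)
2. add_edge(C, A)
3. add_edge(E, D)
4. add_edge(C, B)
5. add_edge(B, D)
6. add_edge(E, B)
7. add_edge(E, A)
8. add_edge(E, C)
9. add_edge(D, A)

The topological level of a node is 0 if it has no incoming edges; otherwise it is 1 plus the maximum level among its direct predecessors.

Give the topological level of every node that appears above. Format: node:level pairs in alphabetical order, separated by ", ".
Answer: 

Op 1: add_edge(B, A). Edges now: 1
Op 2: add_edge(C, A). Edges now: 2
Op 3: add_edge(E, D). Edges now: 3
Op 4: add_edge(C, B). Edges now: 4
Op 5: add_edge(B, D). Edges now: 5
Op 6: add_edge(E, B). Edges now: 6
Op 7: add_edge(E, A). Edges now: 7
Op 8: add_edge(E, C). Edges now: 8
Op 9: add_edge(D, A). Edges now: 9
Compute levels (Kahn BFS):
  sources (in-degree 0): E
  process E: level=0
    E->A: in-degree(A)=3, level(A)>=1
    E->B: in-degree(B)=1, level(B)>=1
    E->C: in-degree(C)=0, level(C)=1, enqueue
    E->D: in-degree(D)=1, level(D)>=1
  process C: level=1
    C->A: in-degree(A)=2, level(A)>=2
    C->B: in-degree(B)=0, level(B)=2, enqueue
  process B: level=2
    B->A: in-degree(A)=1, level(A)>=3
    B->D: in-degree(D)=0, level(D)=3, enqueue
  process D: level=3
    D->A: in-degree(A)=0, level(A)=4, enqueue
  process A: level=4
All levels: A:4, B:2, C:1, D:3, E:0

Answer: A:4, B:2, C:1, D:3, E:0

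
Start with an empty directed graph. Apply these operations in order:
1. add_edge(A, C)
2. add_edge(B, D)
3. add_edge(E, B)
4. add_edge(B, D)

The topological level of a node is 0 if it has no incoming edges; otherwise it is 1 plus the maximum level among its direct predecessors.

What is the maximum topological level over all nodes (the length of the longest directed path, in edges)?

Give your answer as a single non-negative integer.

Op 1: add_edge(A, C). Edges now: 1
Op 2: add_edge(B, D). Edges now: 2
Op 3: add_edge(E, B). Edges now: 3
Op 4: add_edge(B, D) (duplicate, no change). Edges now: 3
Compute levels (Kahn BFS):
  sources (in-degree 0): A, E
  process A: level=0
    A->C: in-degree(C)=0, level(C)=1, enqueue
  process E: level=0
    E->B: in-degree(B)=0, level(B)=1, enqueue
  process C: level=1
  process B: level=1
    B->D: in-degree(D)=0, level(D)=2, enqueue
  process D: level=2
All levels: A:0, B:1, C:1, D:2, E:0
max level = 2

Answer: 2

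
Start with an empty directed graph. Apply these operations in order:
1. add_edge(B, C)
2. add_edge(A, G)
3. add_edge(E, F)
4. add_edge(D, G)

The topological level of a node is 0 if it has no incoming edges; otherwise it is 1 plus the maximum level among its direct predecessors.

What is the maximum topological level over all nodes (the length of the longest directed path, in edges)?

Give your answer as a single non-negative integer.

Answer: 1

Derivation:
Op 1: add_edge(B, C). Edges now: 1
Op 2: add_edge(A, G). Edges now: 2
Op 3: add_edge(E, F). Edges now: 3
Op 4: add_edge(D, G). Edges now: 4
Compute levels (Kahn BFS):
  sources (in-degree 0): A, B, D, E
  process A: level=0
    A->G: in-degree(G)=1, level(G)>=1
  process B: level=0
    B->C: in-degree(C)=0, level(C)=1, enqueue
  process D: level=0
    D->G: in-degree(G)=0, level(G)=1, enqueue
  process E: level=0
    E->F: in-degree(F)=0, level(F)=1, enqueue
  process C: level=1
  process G: level=1
  process F: level=1
All levels: A:0, B:0, C:1, D:0, E:0, F:1, G:1
max level = 1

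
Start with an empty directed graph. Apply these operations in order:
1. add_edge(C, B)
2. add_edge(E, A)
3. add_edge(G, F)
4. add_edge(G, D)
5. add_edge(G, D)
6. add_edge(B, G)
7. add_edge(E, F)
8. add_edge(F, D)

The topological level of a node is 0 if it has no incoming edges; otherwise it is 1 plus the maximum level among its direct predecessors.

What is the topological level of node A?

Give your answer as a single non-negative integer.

Op 1: add_edge(C, B). Edges now: 1
Op 2: add_edge(E, A). Edges now: 2
Op 3: add_edge(G, F). Edges now: 3
Op 4: add_edge(G, D). Edges now: 4
Op 5: add_edge(G, D) (duplicate, no change). Edges now: 4
Op 6: add_edge(B, G). Edges now: 5
Op 7: add_edge(E, F). Edges now: 6
Op 8: add_edge(F, D). Edges now: 7
Compute levels (Kahn BFS):
  sources (in-degree 0): C, E
  process C: level=0
    C->B: in-degree(B)=0, level(B)=1, enqueue
  process E: level=0
    E->A: in-degree(A)=0, level(A)=1, enqueue
    E->F: in-degree(F)=1, level(F)>=1
  process B: level=1
    B->G: in-degree(G)=0, level(G)=2, enqueue
  process A: level=1
  process G: level=2
    G->D: in-degree(D)=1, level(D)>=3
    G->F: in-degree(F)=0, level(F)=3, enqueue
  process F: level=3
    F->D: in-degree(D)=0, level(D)=4, enqueue
  process D: level=4
All levels: A:1, B:1, C:0, D:4, E:0, F:3, G:2
level(A) = 1

Answer: 1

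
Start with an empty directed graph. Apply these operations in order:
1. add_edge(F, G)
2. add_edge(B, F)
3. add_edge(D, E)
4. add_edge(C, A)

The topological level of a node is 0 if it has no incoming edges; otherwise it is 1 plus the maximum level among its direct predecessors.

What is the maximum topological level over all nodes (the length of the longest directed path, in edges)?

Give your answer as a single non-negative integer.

Answer: 2

Derivation:
Op 1: add_edge(F, G). Edges now: 1
Op 2: add_edge(B, F). Edges now: 2
Op 3: add_edge(D, E). Edges now: 3
Op 4: add_edge(C, A). Edges now: 4
Compute levels (Kahn BFS):
  sources (in-degree 0): B, C, D
  process B: level=0
    B->F: in-degree(F)=0, level(F)=1, enqueue
  process C: level=0
    C->A: in-degree(A)=0, level(A)=1, enqueue
  process D: level=0
    D->E: in-degree(E)=0, level(E)=1, enqueue
  process F: level=1
    F->G: in-degree(G)=0, level(G)=2, enqueue
  process A: level=1
  process E: level=1
  process G: level=2
All levels: A:1, B:0, C:0, D:0, E:1, F:1, G:2
max level = 2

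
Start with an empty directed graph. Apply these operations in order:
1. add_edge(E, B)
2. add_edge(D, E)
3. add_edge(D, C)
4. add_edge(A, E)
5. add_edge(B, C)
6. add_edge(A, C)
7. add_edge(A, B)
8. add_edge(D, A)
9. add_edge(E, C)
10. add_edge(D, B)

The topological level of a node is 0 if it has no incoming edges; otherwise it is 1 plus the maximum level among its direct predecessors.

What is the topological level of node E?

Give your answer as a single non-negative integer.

Answer: 2

Derivation:
Op 1: add_edge(E, B). Edges now: 1
Op 2: add_edge(D, E). Edges now: 2
Op 3: add_edge(D, C). Edges now: 3
Op 4: add_edge(A, E). Edges now: 4
Op 5: add_edge(B, C). Edges now: 5
Op 6: add_edge(A, C). Edges now: 6
Op 7: add_edge(A, B). Edges now: 7
Op 8: add_edge(D, A). Edges now: 8
Op 9: add_edge(E, C). Edges now: 9
Op 10: add_edge(D, B). Edges now: 10
Compute levels (Kahn BFS):
  sources (in-degree 0): D
  process D: level=0
    D->A: in-degree(A)=0, level(A)=1, enqueue
    D->B: in-degree(B)=2, level(B)>=1
    D->C: in-degree(C)=3, level(C)>=1
    D->E: in-degree(E)=1, level(E)>=1
  process A: level=1
    A->B: in-degree(B)=1, level(B)>=2
    A->C: in-degree(C)=2, level(C)>=2
    A->E: in-degree(E)=0, level(E)=2, enqueue
  process E: level=2
    E->B: in-degree(B)=0, level(B)=3, enqueue
    E->C: in-degree(C)=1, level(C)>=3
  process B: level=3
    B->C: in-degree(C)=0, level(C)=4, enqueue
  process C: level=4
All levels: A:1, B:3, C:4, D:0, E:2
level(E) = 2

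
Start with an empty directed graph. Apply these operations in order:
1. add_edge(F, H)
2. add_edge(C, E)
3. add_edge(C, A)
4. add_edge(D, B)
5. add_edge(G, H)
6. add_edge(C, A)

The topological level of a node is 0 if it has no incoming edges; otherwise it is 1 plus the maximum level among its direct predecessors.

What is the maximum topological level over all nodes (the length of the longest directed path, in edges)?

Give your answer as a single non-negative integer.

Answer: 1

Derivation:
Op 1: add_edge(F, H). Edges now: 1
Op 2: add_edge(C, E). Edges now: 2
Op 3: add_edge(C, A). Edges now: 3
Op 4: add_edge(D, B). Edges now: 4
Op 5: add_edge(G, H). Edges now: 5
Op 6: add_edge(C, A) (duplicate, no change). Edges now: 5
Compute levels (Kahn BFS):
  sources (in-degree 0): C, D, F, G
  process C: level=0
    C->A: in-degree(A)=0, level(A)=1, enqueue
    C->E: in-degree(E)=0, level(E)=1, enqueue
  process D: level=0
    D->B: in-degree(B)=0, level(B)=1, enqueue
  process F: level=0
    F->H: in-degree(H)=1, level(H)>=1
  process G: level=0
    G->H: in-degree(H)=0, level(H)=1, enqueue
  process A: level=1
  process E: level=1
  process B: level=1
  process H: level=1
All levels: A:1, B:1, C:0, D:0, E:1, F:0, G:0, H:1
max level = 1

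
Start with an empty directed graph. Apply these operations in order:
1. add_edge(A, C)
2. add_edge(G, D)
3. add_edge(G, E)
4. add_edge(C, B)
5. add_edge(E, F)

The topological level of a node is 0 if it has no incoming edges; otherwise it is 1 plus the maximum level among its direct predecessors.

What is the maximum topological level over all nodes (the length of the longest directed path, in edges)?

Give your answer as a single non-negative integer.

Op 1: add_edge(A, C). Edges now: 1
Op 2: add_edge(G, D). Edges now: 2
Op 3: add_edge(G, E). Edges now: 3
Op 4: add_edge(C, B). Edges now: 4
Op 5: add_edge(E, F). Edges now: 5
Compute levels (Kahn BFS):
  sources (in-degree 0): A, G
  process A: level=0
    A->C: in-degree(C)=0, level(C)=1, enqueue
  process G: level=0
    G->D: in-degree(D)=0, level(D)=1, enqueue
    G->E: in-degree(E)=0, level(E)=1, enqueue
  process C: level=1
    C->B: in-degree(B)=0, level(B)=2, enqueue
  process D: level=1
  process E: level=1
    E->F: in-degree(F)=0, level(F)=2, enqueue
  process B: level=2
  process F: level=2
All levels: A:0, B:2, C:1, D:1, E:1, F:2, G:0
max level = 2

Answer: 2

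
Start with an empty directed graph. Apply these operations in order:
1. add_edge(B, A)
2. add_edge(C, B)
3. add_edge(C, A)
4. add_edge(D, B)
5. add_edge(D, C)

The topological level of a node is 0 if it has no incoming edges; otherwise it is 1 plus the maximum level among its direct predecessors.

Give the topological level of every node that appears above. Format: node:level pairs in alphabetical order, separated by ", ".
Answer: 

Op 1: add_edge(B, A). Edges now: 1
Op 2: add_edge(C, B). Edges now: 2
Op 3: add_edge(C, A). Edges now: 3
Op 4: add_edge(D, B). Edges now: 4
Op 5: add_edge(D, C). Edges now: 5
Compute levels (Kahn BFS):
  sources (in-degree 0): D
  process D: level=0
    D->B: in-degree(B)=1, level(B)>=1
    D->C: in-degree(C)=0, level(C)=1, enqueue
  process C: level=1
    C->A: in-degree(A)=1, level(A)>=2
    C->B: in-degree(B)=0, level(B)=2, enqueue
  process B: level=2
    B->A: in-degree(A)=0, level(A)=3, enqueue
  process A: level=3
All levels: A:3, B:2, C:1, D:0

Answer: A:3, B:2, C:1, D:0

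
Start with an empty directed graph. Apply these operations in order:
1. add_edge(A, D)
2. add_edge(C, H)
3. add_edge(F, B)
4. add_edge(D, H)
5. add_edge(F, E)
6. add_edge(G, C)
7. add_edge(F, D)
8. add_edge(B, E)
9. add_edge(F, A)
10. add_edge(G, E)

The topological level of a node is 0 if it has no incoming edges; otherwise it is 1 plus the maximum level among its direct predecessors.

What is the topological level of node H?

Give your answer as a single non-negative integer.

Answer: 3

Derivation:
Op 1: add_edge(A, D). Edges now: 1
Op 2: add_edge(C, H). Edges now: 2
Op 3: add_edge(F, B). Edges now: 3
Op 4: add_edge(D, H). Edges now: 4
Op 5: add_edge(F, E). Edges now: 5
Op 6: add_edge(G, C). Edges now: 6
Op 7: add_edge(F, D). Edges now: 7
Op 8: add_edge(B, E). Edges now: 8
Op 9: add_edge(F, A). Edges now: 9
Op 10: add_edge(G, E). Edges now: 10
Compute levels (Kahn BFS):
  sources (in-degree 0): F, G
  process F: level=0
    F->A: in-degree(A)=0, level(A)=1, enqueue
    F->B: in-degree(B)=0, level(B)=1, enqueue
    F->D: in-degree(D)=1, level(D)>=1
    F->E: in-degree(E)=2, level(E)>=1
  process G: level=0
    G->C: in-degree(C)=0, level(C)=1, enqueue
    G->E: in-degree(E)=1, level(E)>=1
  process A: level=1
    A->D: in-degree(D)=0, level(D)=2, enqueue
  process B: level=1
    B->E: in-degree(E)=0, level(E)=2, enqueue
  process C: level=1
    C->H: in-degree(H)=1, level(H)>=2
  process D: level=2
    D->H: in-degree(H)=0, level(H)=3, enqueue
  process E: level=2
  process H: level=3
All levels: A:1, B:1, C:1, D:2, E:2, F:0, G:0, H:3
level(H) = 3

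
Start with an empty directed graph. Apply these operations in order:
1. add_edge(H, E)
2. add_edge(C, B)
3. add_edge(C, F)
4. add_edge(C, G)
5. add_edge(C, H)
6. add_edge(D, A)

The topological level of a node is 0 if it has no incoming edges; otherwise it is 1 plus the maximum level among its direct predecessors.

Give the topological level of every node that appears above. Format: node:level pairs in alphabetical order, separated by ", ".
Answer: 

Op 1: add_edge(H, E). Edges now: 1
Op 2: add_edge(C, B). Edges now: 2
Op 3: add_edge(C, F). Edges now: 3
Op 4: add_edge(C, G). Edges now: 4
Op 5: add_edge(C, H). Edges now: 5
Op 6: add_edge(D, A). Edges now: 6
Compute levels (Kahn BFS):
  sources (in-degree 0): C, D
  process C: level=0
    C->B: in-degree(B)=0, level(B)=1, enqueue
    C->F: in-degree(F)=0, level(F)=1, enqueue
    C->G: in-degree(G)=0, level(G)=1, enqueue
    C->H: in-degree(H)=0, level(H)=1, enqueue
  process D: level=0
    D->A: in-degree(A)=0, level(A)=1, enqueue
  process B: level=1
  process F: level=1
  process G: level=1
  process H: level=1
    H->E: in-degree(E)=0, level(E)=2, enqueue
  process A: level=1
  process E: level=2
All levels: A:1, B:1, C:0, D:0, E:2, F:1, G:1, H:1

Answer: A:1, B:1, C:0, D:0, E:2, F:1, G:1, H:1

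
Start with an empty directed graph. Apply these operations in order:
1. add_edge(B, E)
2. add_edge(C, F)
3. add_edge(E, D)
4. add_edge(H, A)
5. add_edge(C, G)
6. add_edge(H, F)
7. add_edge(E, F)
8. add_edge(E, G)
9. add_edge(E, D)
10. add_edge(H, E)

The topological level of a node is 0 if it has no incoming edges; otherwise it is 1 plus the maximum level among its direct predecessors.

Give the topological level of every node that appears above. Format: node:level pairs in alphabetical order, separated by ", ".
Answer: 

Answer: A:1, B:0, C:0, D:2, E:1, F:2, G:2, H:0

Derivation:
Op 1: add_edge(B, E). Edges now: 1
Op 2: add_edge(C, F). Edges now: 2
Op 3: add_edge(E, D). Edges now: 3
Op 4: add_edge(H, A). Edges now: 4
Op 5: add_edge(C, G). Edges now: 5
Op 6: add_edge(H, F). Edges now: 6
Op 7: add_edge(E, F). Edges now: 7
Op 8: add_edge(E, G). Edges now: 8
Op 9: add_edge(E, D) (duplicate, no change). Edges now: 8
Op 10: add_edge(H, E). Edges now: 9
Compute levels (Kahn BFS):
  sources (in-degree 0): B, C, H
  process B: level=0
    B->E: in-degree(E)=1, level(E)>=1
  process C: level=0
    C->F: in-degree(F)=2, level(F)>=1
    C->G: in-degree(G)=1, level(G)>=1
  process H: level=0
    H->A: in-degree(A)=0, level(A)=1, enqueue
    H->E: in-degree(E)=0, level(E)=1, enqueue
    H->F: in-degree(F)=1, level(F)>=1
  process A: level=1
  process E: level=1
    E->D: in-degree(D)=0, level(D)=2, enqueue
    E->F: in-degree(F)=0, level(F)=2, enqueue
    E->G: in-degree(G)=0, level(G)=2, enqueue
  process D: level=2
  process F: level=2
  process G: level=2
All levels: A:1, B:0, C:0, D:2, E:1, F:2, G:2, H:0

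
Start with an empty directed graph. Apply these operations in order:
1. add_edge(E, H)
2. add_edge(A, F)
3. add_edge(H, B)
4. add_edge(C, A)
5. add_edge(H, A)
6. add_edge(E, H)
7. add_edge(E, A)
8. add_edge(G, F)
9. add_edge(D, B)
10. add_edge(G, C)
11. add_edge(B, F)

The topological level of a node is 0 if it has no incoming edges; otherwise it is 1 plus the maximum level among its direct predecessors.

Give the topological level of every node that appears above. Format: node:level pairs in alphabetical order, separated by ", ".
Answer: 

Op 1: add_edge(E, H). Edges now: 1
Op 2: add_edge(A, F). Edges now: 2
Op 3: add_edge(H, B). Edges now: 3
Op 4: add_edge(C, A). Edges now: 4
Op 5: add_edge(H, A). Edges now: 5
Op 6: add_edge(E, H) (duplicate, no change). Edges now: 5
Op 7: add_edge(E, A). Edges now: 6
Op 8: add_edge(G, F). Edges now: 7
Op 9: add_edge(D, B). Edges now: 8
Op 10: add_edge(G, C). Edges now: 9
Op 11: add_edge(B, F). Edges now: 10
Compute levels (Kahn BFS):
  sources (in-degree 0): D, E, G
  process D: level=0
    D->B: in-degree(B)=1, level(B)>=1
  process E: level=0
    E->A: in-degree(A)=2, level(A)>=1
    E->H: in-degree(H)=0, level(H)=1, enqueue
  process G: level=0
    G->C: in-degree(C)=0, level(C)=1, enqueue
    G->F: in-degree(F)=2, level(F)>=1
  process H: level=1
    H->A: in-degree(A)=1, level(A)>=2
    H->B: in-degree(B)=0, level(B)=2, enqueue
  process C: level=1
    C->A: in-degree(A)=0, level(A)=2, enqueue
  process B: level=2
    B->F: in-degree(F)=1, level(F)>=3
  process A: level=2
    A->F: in-degree(F)=0, level(F)=3, enqueue
  process F: level=3
All levels: A:2, B:2, C:1, D:0, E:0, F:3, G:0, H:1

Answer: A:2, B:2, C:1, D:0, E:0, F:3, G:0, H:1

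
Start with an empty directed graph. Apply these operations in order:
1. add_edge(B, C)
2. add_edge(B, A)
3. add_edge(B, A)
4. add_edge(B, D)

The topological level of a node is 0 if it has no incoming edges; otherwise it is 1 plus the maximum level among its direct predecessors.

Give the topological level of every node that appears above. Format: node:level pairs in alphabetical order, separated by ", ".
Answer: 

Op 1: add_edge(B, C). Edges now: 1
Op 2: add_edge(B, A). Edges now: 2
Op 3: add_edge(B, A) (duplicate, no change). Edges now: 2
Op 4: add_edge(B, D). Edges now: 3
Compute levels (Kahn BFS):
  sources (in-degree 0): B
  process B: level=0
    B->A: in-degree(A)=0, level(A)=1, enqueue
    B->C: in-degree(C)=0, level(C)=1, enqueue
    B->D: in-degree(D)=0, level(D)=1, enqueue
  process A: level=1
  process C: level=1
  process D: level=1
All levels: A:1, B:0, C:1, D:1

Answer: A:1, B:0, C:1, D:1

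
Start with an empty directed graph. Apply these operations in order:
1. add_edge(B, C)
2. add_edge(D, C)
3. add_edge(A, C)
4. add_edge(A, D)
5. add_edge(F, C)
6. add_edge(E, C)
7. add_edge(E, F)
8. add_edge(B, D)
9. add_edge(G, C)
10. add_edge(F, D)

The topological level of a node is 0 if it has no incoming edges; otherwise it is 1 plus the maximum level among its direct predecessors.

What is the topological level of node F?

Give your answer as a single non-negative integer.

Op 1: add_edge(B, C). Edges now: 1
Op 2: add_edge(D, C). Edges now: 2
Op 3: add_edge(A, C). Edges now: 3
Op 4: add_edge(A, D). Edges now: 4
Op 5: add_edge(F, C). Edges now: 5
Op 6: add_edge(E, C). Edges now: 6
Op 7: add_edge(E, F). Edges now: 7
Op 8: add_edge(B, D). Edges now: 8
Op 9: add_edge(G, C). Edges now: 9
Op 10: add_edge(F, D). Edges now: 10
Compute levels (Kahn BFS):
  sources (in-degree 0): A, B, E, G
  process A: level=0
    A->C: in-degree(C)=5, level(C)>=1
    A->D: in-degree(D)=2, level(D)>=1
  process B: level=0
    B->C: in-degree(C)=4, level(C)>=1
    B->D: in-degree(D)=1, level(D)>=1
  process E: level=0
    E->C: in-degree(C)=3, level(C)>=1
    E->F: in-degree(F)=0, level(F)=1, enqueue
  process G: level=0
    G->C: in-degree(C)=2, level(C)>=1
  process F: level=1
    F->C: in-degree(C)=1, level(C)>=2
    F->D: in-degree(D)=0, level(D)=2, enqueue
  process D: level=2
    D->C: in-degree(C)=0, level(C)=3, enqueue
  process C: level=3
All levels: A:0, B:0, C:3, D:2, E:0, F:1, G:0
level(F) = 1

Answer: 1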